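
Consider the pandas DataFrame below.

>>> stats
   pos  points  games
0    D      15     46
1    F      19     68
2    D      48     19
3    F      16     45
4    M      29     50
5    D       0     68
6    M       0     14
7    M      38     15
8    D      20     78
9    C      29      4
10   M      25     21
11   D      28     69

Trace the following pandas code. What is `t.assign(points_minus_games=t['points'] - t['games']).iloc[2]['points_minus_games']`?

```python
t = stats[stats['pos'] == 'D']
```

filter rows where pos == 'D':
   pos  points  games
0    D      15     46
2    D      48     19
5    D       0     68
8    D      20     78
11   D      28     69
add column points_minus_games = t['points'] - t['games']:
   pos  points  games  points_minus_games
0    D      15     46                 -31
2    D      48     19                  29
5    D       0     68                 -68
8    D      20     78                 -58
11   D      28     69                 -41

-68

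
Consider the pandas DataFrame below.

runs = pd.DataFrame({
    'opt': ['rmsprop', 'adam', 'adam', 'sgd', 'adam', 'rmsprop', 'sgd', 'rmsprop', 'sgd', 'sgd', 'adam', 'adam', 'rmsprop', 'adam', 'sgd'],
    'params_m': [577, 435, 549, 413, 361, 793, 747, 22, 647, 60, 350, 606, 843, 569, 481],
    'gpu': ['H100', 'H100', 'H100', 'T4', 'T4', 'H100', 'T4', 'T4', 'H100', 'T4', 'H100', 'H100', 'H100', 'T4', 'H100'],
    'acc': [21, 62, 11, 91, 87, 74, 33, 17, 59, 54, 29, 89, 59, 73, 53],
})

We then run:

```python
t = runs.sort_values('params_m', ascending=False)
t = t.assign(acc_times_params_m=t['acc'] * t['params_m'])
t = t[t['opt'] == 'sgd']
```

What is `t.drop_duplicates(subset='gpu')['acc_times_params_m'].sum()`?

sort by params_m descending:
        opt  params_m   gpu  acc
12  rmsprop       843  H100   59
5   rmsprop       793  H100   74
6       sgd       747    T4   33
8       sgd       647  H100   59
11     adam       606  H100   89
0   rmsprop       577  H100   21
13     adam       569    T4   73
2      adam       549  H100   11
14      sgd       481  H100   53
1      adam       435  H100   62
3       sgd       413    T4   91
4      adam       361    T4   87
10     adam       350  H100   29
9       sgd        60    T4   54
7   rmsprop        22    T4   17
add column acc_times_params_m = t['acc'] * t['params_m']:
        opt  params_m   gpu  acc  acc_times_params_m
12  rmsprop       843  H100   59               49737
5   rmsprop       793  H100   74               58682
6       sgd       747    T4   33               24651
8       sgd       647  H100   59               38173
11     adam       606  H100   89               53934
0   rmsprop       577  H100   21               12117
13     adam       569    T4   73               41537
2      adam       549  H100   11                6039
14      sgd       481  H100   53               25493
1      adam       435  H100   62               26970
3       sgd       413    T4   91               37583
4      adam       361    T4   87               31407
10     adam       350  H100   29               10150
9       sgd        60    T4   54                3240
7   rmsprop        22    T4   17                 374
filter rows where opt == 'sgd':
    opt  params_m   gpu  acc  acc_times_params_m
6   sgd       747    T4   33               24651
8   sgd       647  H100   59               38173
14  sgd       481  H100   53               25493
3   sgd       413    T4   91               37583
9   sgd        60    T4   54                3240
drop duplicate gpu (keep=first):
   opt  params_m   gpu  acc  acc_times_params_m
6  sgd       747    T4   33               24651
8  sgd       647  H100   59               38173
Hence 62824.

62824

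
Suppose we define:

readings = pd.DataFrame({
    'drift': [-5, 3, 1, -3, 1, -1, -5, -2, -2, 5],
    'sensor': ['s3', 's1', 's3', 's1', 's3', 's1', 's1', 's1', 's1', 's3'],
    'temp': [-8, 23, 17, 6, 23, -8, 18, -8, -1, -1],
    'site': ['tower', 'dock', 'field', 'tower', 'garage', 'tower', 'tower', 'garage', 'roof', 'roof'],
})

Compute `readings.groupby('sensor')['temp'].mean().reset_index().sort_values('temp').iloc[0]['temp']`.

5.0

group by sensor, mean of temp:
sensor
s1    5.00
s3    7.75
Name: temp, dtype: float64
reset_index():
  sensor  temp
0     s1  5.00
1     s3  7.75
sort by temp:
  sensor  temp
0     s1  5.00
1     s3  7.75
Hence 5.0.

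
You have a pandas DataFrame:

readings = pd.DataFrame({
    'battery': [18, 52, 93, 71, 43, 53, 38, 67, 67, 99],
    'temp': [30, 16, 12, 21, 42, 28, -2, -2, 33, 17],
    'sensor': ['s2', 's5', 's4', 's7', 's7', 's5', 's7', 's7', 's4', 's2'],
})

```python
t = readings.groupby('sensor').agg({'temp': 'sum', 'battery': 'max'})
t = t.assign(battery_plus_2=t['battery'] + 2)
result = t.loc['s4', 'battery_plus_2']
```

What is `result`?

group by sensor: sum(temp), max(battery):
        temp  battery
sensor               
s2        47       99
s4        45       93
s5        44       53
s7        59       71
add column battery_plus_2 = t['battery'] + 2:
        temp  battery  battery_plus_2
sensor                               
s2        47       99             101
s4        45       93              95
s5        44       53              55
s7        59       71              73
Hence 95.

95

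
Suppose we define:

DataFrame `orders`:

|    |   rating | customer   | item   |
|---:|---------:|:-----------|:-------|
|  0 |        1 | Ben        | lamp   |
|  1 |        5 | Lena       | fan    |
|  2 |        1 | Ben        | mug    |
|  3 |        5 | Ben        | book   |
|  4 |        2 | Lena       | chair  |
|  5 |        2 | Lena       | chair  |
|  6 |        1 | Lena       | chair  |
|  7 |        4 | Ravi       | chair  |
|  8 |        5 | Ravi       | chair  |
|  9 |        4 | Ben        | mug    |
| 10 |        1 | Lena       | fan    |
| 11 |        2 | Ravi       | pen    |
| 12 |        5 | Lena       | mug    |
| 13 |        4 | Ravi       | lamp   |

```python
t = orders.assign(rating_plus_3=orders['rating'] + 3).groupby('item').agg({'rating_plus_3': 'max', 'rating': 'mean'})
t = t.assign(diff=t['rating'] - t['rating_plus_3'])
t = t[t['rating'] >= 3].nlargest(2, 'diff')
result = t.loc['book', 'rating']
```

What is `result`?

5.0

add column rating_plus_3 = orders['rating'] + 3:
    rating customer   item  rating_plus_3
0        1      Ben   lamp              4
1        5     Lena    fan              8
2        1      Ben    mug              4
3        5      Ben   book              8
4        2     Lena  chair              5
5        2     Lena  chair              5
6        1     Lena  chair              4
7        4     Ravi  chair              7
8        5     Ravi  chair              8
9        4      Ben    mug              7
10       1     Lena    fan              4
11       2     Ravi    pen              5
12       5     Lena    mug              8
13       4     Ravi   lamp              7
group by item: max(rating_plus_3), mean(rating):
       rating_plus_3    rating
item                          
book               8  5.000000
chair              8  2.800000
fan                8  3.000000
lamp               7  2.500000
mug                8  3.333333
pen                5  2.000000
add column diff = t['rating'] - t['rating_plus_3']:
       rating_plus_3    rating      diff
item                                    
book               8  5.000000 -3.000000
chair              8  2.800000 -5.200000
fan                8  3.000000 -5.000000
lamp               7  2.500000 -4.500000
mug                8  3.333333 -4.666667
pen                5  2.000000 -3.000000
filter rows where rating >= 3:
      rating_plus_3    rating      diff
item                                   
book              8  5.000000 -3.000000
fan               8  3.000000 -5.000000
mug               8  3.333333 -4.666667
take 2 rows with largest diff:
      rating_plus_3    rating      diff
item                                   
book              8  5.000000 -3.000000
mug               8  3.333333 -4.666667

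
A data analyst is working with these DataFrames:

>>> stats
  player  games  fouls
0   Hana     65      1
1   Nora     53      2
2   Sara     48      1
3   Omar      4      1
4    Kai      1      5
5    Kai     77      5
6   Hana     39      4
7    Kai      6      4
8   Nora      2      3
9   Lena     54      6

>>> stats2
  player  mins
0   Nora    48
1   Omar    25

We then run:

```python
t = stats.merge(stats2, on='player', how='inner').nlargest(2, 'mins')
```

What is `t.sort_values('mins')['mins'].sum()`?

96

merge on 'player' (how='inner') → 3 rows:
  player  games  fouls  mins
0   Nora     53      2    48
1   Omar      4      1    25
2   Nora      2      3    48
take 2 rows with largest mins:
  player  games  fouls  mins
0   Nora     53      2    48
2   Nora      2      3    48
sort by mins:
  player  games  fouls  mins
0   Nora     53      2    48
2   Nora      2      3    48
Then the sum of column 'mins': 96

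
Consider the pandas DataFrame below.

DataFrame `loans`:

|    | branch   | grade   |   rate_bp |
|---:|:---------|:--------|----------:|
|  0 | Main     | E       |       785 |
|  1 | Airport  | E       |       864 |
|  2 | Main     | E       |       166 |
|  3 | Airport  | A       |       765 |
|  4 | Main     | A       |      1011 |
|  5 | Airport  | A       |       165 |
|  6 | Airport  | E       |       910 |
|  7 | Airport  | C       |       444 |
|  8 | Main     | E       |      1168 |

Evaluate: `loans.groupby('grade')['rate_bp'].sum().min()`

group by grade, sum of rate_bp:
grade
A    1941
C     444
E    3893
Name: rate_bp, dtype: int64

444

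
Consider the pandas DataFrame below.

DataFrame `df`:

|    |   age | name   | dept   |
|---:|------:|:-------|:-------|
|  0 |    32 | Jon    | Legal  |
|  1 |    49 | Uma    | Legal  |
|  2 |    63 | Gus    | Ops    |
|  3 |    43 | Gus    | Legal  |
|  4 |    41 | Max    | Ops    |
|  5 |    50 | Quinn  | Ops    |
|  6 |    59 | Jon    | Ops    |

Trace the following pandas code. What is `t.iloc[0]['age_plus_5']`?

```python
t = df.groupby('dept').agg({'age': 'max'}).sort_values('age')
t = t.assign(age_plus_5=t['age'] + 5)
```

group by dept, max of age:
       age
dept      
Legal   49
Ops     63
sort by age:
       age
dept      
Legal   49
Ops     63
add column age_plus_5 = t['age'] + 5:
       age  age_plus_5
dept                  
Legal   49          54
Ops     63          68
Taking the value at position 0, column 'age_plus_5' gives 54.

54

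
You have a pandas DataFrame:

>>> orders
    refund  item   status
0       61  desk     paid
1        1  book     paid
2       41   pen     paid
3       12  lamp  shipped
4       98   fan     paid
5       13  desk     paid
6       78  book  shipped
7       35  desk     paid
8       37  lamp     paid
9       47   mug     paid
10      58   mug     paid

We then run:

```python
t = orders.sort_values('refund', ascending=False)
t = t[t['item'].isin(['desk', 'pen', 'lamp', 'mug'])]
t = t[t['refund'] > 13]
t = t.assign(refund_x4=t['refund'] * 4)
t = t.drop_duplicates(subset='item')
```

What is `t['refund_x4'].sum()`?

sort by refund descending:
    refund  item   status
4       98   fan     paid
6       78  book  shipped
0       61  desk     paid
10      58   mug     paid
9       47   mug     paid
2       41   pen     paid
8       37  lamp     paid
7       35  desk     paid
5       13  desk     paid
3       12  lamp  shipped
1        1  book     paid
filter rows where item in ['desk', 'pen', 'lamp', 'mug']:
    refund  item   status
0       61  desk     paid
10      58   mug     paid
9       47   mug     paid
2       41   pen     paid
8       37  lamp     paid
7       35  desk     paid
5       13  desk     paid
3       12  lamp  shipped
filter rows where refund > 13:
    refund  item status
0       61  desk   paid
10      58   mug   paid
9       47   mug   paid
2       41   pen   paid
8       37  lamp   paid
7       35  desk   paid
add column refund_x4 = t['refund'] * 4:
    refund  item status  refund_x4
0       61  desk   paid        244
10      58   mug   paid        232
9       47   mug   paid        188
2       41   pen   paid        164
8       37  lamp   paid        148
7       35  desk   paid        140
drop duplicate item (keep=first):
    refund  item status  refund_x4
0       61  desk   paid        244
10      58   mug   paid        232
2       41   pen   paid        164
8       37  lamp   paid        148
Then the sum of column 'refund_x4': 788

788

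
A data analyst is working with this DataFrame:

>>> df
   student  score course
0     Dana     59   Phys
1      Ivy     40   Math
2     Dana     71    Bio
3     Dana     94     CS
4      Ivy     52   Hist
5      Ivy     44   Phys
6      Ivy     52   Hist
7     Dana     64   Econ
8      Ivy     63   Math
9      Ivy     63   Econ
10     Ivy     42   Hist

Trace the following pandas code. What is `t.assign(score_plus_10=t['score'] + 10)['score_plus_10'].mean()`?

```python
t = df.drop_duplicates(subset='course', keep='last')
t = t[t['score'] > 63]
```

92.5

drop duplicate course (keep=last):
   student  score course
2     Dana     71    Bio
3     Dana     94     CS
5      Ivy     44   Phys
8      Ivy     63   Math
9      Ivy     63   Econ
10     Ivy     42   Hist
filter rows where score > 63:
  student  score course
2    Dana     71    Bio
3    Dana     94     CS
add column score_plus_10 = t['score'] + 10:
  student  score course  score_plus_10
2    Dana     71    Bio             81
3    Dana     94     CS            104
Taking the mean of column 'score_plus_10' gives 92.5.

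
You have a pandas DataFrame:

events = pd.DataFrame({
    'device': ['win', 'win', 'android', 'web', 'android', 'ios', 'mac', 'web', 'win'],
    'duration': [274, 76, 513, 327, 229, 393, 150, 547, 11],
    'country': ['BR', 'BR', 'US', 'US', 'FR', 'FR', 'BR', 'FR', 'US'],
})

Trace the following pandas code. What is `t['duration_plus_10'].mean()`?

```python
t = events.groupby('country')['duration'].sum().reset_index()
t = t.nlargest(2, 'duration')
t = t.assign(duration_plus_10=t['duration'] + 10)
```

group by country, sum of duration:
country
BR     500
FR    1169
US     851
Name: duration, dtype: int64
reset_index():
  country  duration
0      BR       500
1      FR      1169
2      US       851
take 2 rows with largest duration:
  country  duration
1      FR      1169
2      US       851
add column duration_plus_10 = t['duration'] + 10:
  country  duration  duration_plus_10
1      FR      1169              1179
2      US       851               861
Finally, mean of column 'duration_plus_10' = 1020.0.

1020.0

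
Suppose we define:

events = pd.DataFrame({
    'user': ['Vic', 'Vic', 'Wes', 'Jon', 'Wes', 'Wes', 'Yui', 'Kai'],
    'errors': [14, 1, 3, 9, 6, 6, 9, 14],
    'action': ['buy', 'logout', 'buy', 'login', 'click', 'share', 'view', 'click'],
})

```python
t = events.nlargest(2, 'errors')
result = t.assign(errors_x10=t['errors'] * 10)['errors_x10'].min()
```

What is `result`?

take 2 rows with largest errors:
  user  errors action
0  Vic      14    buy
7  Kai      14  click
add column errors_x10 = t['errors'] * 10:
  user  errors action  errors_x10
0  Vic      14    buy         140
7  Kai      14  click         140
Then the min of column 'errors_x10': 140

140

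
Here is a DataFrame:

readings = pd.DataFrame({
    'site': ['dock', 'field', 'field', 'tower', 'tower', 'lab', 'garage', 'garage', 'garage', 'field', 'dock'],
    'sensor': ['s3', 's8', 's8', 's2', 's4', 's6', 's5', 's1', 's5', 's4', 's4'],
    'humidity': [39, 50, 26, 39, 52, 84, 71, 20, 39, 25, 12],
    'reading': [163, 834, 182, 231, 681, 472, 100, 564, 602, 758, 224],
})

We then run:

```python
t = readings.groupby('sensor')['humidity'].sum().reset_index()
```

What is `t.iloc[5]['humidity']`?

group by sensor, sum of humidity:
sensor
s1     20
s2     39
s3     39
s4     89
s5    110
s6     84
s8     76
Name: humidity, dtype: int64
reset_index():
  sensor  humidity
0     s1        20
1     s2        39
2     s3        39
3     s4        89
4     s5       110
5     s6        84
6     s8        76

84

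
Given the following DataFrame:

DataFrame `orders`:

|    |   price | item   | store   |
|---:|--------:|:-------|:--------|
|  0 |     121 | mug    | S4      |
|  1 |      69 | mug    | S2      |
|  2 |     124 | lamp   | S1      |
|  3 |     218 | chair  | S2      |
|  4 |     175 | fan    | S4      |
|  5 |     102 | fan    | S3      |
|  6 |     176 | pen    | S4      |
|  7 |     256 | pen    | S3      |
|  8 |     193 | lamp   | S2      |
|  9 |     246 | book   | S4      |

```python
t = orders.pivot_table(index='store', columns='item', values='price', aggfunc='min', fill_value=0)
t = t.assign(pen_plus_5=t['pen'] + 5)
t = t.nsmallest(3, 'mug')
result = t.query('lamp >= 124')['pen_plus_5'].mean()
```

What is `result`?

5.0

pivot: rows=store, cols=item, min(price):
item   book  chair  fan  lamp  mug  pen
store                                  
S1        0      0    0   124    0    0
S2        0    218    0   193   69    0
S3        0      0  102     0    0  256
S4      246      0  175     0  121  176
add column pen_plus_5 = t['pen'] + 5:
item   book  chair  fan  lamp  mug  pen  pen_plus_5
store                                              
S1        0      0    0   124    0    0           5
S2        0    218    0   193   69    0           5
S3        0      0  102     0    0  256         261
S4      246      0  175     0  121  176         181
take 3 rows with smallest mug:
item   book  chair  fan  lamp  mug  pen  pen_plus_5
store                                              
S1        0      0    0   124    0    0           5
S3        0      0  102     0    0  256         261
S2        0    218    0   193   69    0           5
filter rows where lamp >= 124:
item   book  chair  fan  lamp  mug  pen  pen_plus_5
store                                              
S1        0      0    0   124    0    0           5
S2        0    218    0   193   69    0           5
The mean of column 'pen_plus_5' is 5.0.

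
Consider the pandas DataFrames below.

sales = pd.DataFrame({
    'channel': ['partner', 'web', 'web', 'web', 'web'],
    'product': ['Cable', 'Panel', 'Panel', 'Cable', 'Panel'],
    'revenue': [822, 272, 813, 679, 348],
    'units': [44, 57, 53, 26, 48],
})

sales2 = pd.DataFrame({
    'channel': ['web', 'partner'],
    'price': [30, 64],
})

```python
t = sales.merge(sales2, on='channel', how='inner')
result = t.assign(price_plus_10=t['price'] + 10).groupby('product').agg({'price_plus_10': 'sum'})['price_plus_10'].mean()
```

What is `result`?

merge on 'channel' (how='inner') → 5 rows:
   channel product  revenue  units  price
0  partner   Cable      822     44     64
1      web   Panel      272     57     30
2      web   Panel      813     53     30
3      web   Cable      679     26     30
4      web   Panel      348     48     30
add column price_plus_10 = t['price'] + 10:
   channel product  revenue  units  price  price_plus_10
0  partner   Cable      822     44     64             74
1      web   Panel      272     57     30             40
2      web   Panel      813     53     30             40
3      web   Cable      679     26     30             40
4      web   Panel      348     48     30             40
group by product, sum of price_plus_10:
         price_plus_10
product               
Cable              114
Panel              120

117.0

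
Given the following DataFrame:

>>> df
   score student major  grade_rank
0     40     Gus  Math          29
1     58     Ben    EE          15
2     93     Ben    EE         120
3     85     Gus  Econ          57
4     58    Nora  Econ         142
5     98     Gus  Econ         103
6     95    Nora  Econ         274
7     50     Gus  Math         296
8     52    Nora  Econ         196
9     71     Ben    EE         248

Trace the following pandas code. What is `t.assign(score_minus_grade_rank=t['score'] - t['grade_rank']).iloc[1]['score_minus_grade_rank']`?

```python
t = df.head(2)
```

43

take first 2 rows:
   score student major  grade_rank
0     40     Gus  Math          29
1     58     Ben    EE          15
add column score_minus_grade_rank = t['score'] - t['grade_rank']:
   score student major  grade_rank  score_minus_grade_rank
0     40     Gus  Math          29                      11
1     58     Ben    EE          15                      43
value at position 1, column 'score_minus_grade_rank' → 43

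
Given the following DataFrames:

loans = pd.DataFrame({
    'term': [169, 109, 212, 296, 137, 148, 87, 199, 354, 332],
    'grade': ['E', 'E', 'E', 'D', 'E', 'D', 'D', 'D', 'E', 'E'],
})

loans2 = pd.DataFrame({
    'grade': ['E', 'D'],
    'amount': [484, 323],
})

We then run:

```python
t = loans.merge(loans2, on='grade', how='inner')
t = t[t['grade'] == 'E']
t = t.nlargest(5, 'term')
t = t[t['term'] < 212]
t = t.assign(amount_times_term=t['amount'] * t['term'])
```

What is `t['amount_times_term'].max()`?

81796

merge on 'grade' (how='inner') → 10 rows:
   term grade  amount
0   169     E     484
1   109     E     484
2   212     E     484
3   296     D     323
4   137     E     484
5   148     D     323
6    87     D     323
7   199     D     323
8   354     E     484
9   332     E     484
filter rows where grade == 'E':
   term grade  amount
0   169     E     484
1   109     E     484
2   212     E     484
4   137     E     484
8   354     E     484
9   332     E     484
take 5 rows with largest term:
   term grade  amount
8   354     E     484
9   332     E     484
2   212     E     484
0   169     E     484
4   137     E     484
filter rows where term < 212:
   term grade  amount
0   169     E     484
4   137     E     484
add column amount_times_term = t['amount'] * t['term']:
   term grade  amount  amount_times_term
0   169     E     484              81796
4   137     E     484              66308
Taking the max of column 'amount_times_term' gives 81796.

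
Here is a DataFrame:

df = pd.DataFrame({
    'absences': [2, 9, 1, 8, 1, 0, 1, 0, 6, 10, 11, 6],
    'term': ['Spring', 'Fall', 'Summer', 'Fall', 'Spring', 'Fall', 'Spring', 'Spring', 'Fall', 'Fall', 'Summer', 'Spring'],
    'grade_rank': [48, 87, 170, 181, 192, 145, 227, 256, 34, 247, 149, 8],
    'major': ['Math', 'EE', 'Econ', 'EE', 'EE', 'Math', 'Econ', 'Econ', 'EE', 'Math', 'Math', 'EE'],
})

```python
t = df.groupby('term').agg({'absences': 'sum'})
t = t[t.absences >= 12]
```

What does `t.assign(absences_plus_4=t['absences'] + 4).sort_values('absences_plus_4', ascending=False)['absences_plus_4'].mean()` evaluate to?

26.5

group by term, sum of absences:
        absences
term            
Fall          33
Spring        10
Summer        12
filter rows where absences >= 12:
        absences
term            
Fall          33
Summer        12
add column absences_plus_4 = t['absences'] + 4:
        absences  absences_plus_4
term                             
Fall          33               37
Summer        12               16
sort by absences_plus_4 descending:
        absences  absences_plus_4
term                             
Fall          33               37
Summer        12               16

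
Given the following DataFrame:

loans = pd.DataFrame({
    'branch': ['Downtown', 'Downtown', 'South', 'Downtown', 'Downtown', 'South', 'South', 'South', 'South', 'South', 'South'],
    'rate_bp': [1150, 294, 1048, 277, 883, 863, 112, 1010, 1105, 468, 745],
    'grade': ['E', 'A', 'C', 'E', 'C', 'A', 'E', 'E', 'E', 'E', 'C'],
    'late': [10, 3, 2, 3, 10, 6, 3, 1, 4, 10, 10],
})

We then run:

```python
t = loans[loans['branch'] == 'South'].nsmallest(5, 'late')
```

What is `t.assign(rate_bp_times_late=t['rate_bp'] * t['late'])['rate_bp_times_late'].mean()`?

filter rows where branch == 'South':
   branch  rate_bp grade  late
2   South     1048     C     2
5   South      863     A     6
6   South      112     E     3
7   South     1010     E     1
8   South     1105     E     4
9   South      468     E    10
10  South      745     C    10
take 5 rows with smallest late:
  branch  rate_bp grade  late
7  South     1010     E     1
2  South     1048     C     2
6  South      112     E     3
8  South     1105     E     4
5  South      863     A     6
add column rate_bp_times_late = t['rate_bp'] * t['late']:
  branch  rate_bp grade  late  rate_bp_times_late
7  South     1010     E     1                1010
2  South     1048     C     2                2096
6  South      112     E     3                 336
8  South     1105     E     4                4420
5  South      863     A     6                5178
So mean() = 2608.0.

2608.0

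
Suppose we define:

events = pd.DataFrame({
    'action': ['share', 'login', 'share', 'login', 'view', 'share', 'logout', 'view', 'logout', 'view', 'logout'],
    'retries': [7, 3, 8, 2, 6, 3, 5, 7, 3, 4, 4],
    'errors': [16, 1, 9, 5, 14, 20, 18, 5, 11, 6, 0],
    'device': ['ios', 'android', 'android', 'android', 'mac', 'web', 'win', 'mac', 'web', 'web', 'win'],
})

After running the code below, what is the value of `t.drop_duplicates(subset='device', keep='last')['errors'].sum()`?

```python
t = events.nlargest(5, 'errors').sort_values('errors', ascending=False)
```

take 5 rows with largest errors:
   action  retries  errors device
5   share        3      20    web
6  logout        5      18    win
0   share        7      16    ios
4    view        6      14    mac
8  logout        3      11    web
sort by errors descending:
   action  retries  errors device
5   share        3      20    web
6  logout        5      18    win
0   share        7      16    ios
4    view        6      14    mac
8  logout        3      11    web
drop duplicate device (keep=last):
   action  retries  errors device
6  logout        5      18    win
0   share        7      16    ios
4    view        6      14    mac
8  logout        3      11    web
Finally, sum of column 'errors' = 59.

59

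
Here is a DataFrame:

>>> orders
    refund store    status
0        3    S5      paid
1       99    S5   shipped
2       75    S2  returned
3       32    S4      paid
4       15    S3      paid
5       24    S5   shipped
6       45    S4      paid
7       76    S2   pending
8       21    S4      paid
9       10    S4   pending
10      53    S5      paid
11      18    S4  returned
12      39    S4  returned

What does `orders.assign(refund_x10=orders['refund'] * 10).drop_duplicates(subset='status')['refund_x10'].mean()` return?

632.5

add column refund_x10 = orders['refund'] * 10:
    refund store    status  refund_x10
0        3    S5      paid          30
1       99    S5   shipped         990
2       75    S2  returned         750
3       32    S4      paid         320
4       15    S3      paid         150
5       24    S5   shipped         240
6       45    S4      paid         450
7       76    S2   pending         760
8       21    S4      paid         210
9       10    S4   pending         100
10      53    S5      paid         530
11      18    S4  returned         180
12      39    S4  returned         390
drop duplicate status (keep=first):
   refund store    status  refund_x10
0       3    S5      paid          30
1      99    S5   shipped         990
2      75    S2  returned         750
7      76    S2   pending         760
The mean of column 'refund_x10' is 632.5.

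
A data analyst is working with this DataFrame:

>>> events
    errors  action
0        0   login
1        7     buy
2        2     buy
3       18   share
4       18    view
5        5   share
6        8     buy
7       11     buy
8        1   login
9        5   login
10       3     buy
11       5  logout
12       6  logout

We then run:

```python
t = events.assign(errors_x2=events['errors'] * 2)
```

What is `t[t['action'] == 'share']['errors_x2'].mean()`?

add column errors_x2 = events['errors'] * 2:
    errors  action  errors_x2
0        0   login          0
1        7     buy         14
2        2     buy          4
3       18   share         36
4       18    view         36
5        5   share         10
6        8     buy         16
7       11     buy         22
8        1   login          2
9        5   login         10
10       3     buy          6
11       5  logout         10
12       6  logout         12
filter rows where action == 'share':
   errors action  errors_x2
3      18  share         36
5       5  share         10

23.0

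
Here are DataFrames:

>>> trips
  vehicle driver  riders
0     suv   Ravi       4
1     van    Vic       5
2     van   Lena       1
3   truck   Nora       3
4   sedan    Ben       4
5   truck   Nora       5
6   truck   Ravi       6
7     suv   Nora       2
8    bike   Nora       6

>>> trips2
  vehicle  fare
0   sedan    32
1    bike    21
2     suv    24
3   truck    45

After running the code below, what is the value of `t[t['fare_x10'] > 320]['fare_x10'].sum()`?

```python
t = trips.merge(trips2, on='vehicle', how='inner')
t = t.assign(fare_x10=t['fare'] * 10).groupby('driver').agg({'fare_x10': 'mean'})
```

682.5

merge on 'vehicle' (how='inner') → 7 rows:
  vehicle driver  riders  fare
0     suv   Ravi       4    24
1   truck   Nora       3    45
2   sedan    Ben       4    32
3   truck   Nora       5    45
4   truck   Ravi       6    45
5     suv   Nora       2    24
6    bike   Nora       6    21
add column fare_x10 = t['fare'] * 10:
  vehicle driver  riders  fare  fare_x10
0     suv   Ravi       4    24       240
1   truck   Nora       3    45       450
2   sedan    Ben       4    32       320
3   truck   Nora       5    45       450
4   truck   Ravi       6    45       450
5     suv   Nora       2    24       240
6    bike   Nora       6    21       210
group by driver, mean of fare_x10:
        fare_x10
driver          
Ben        320.0
Nora       337.5
Ravi       345.0
filter rows where fare_x10 > 320:
        fare_x10
driver          
Nora       337.5
Ravi       345.0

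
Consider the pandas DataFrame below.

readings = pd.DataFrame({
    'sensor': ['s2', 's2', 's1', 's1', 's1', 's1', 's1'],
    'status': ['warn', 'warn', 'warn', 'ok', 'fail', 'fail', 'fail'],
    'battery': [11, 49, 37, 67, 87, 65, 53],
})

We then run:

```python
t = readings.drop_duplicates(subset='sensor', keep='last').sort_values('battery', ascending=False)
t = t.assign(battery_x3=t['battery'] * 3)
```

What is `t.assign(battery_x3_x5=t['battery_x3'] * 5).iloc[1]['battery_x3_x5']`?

drop duplicate sensor (keep=last):
  sensor status  battery
1     s2   warn       49
6     s1   fail       53
sort by battery descending:
  sensor status  battery
6     s1   fail       53
1     s2   warn       49
add column battery_x3 = t['battery'] * 3:
  sensor status  battery  battery_x3
6     s1   fail       53         159
1     s2   warn       49         147
add column battery_x3_x5 = t['battery_x3'] * 5:
  sensor status  battery  battery_x3  battery_x3_x5
6     s1   fail       53         159            795
1     s2   warn       49         147            735
Hence 735.

735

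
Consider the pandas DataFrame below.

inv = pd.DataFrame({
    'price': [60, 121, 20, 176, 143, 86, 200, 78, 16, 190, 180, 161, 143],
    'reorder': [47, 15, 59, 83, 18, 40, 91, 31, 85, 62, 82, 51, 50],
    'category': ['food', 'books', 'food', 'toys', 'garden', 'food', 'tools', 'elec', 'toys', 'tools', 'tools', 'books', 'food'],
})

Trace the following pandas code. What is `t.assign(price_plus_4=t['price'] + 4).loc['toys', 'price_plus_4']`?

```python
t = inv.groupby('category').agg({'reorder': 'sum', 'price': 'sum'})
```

196

group by category: sum(reorder), sum(price):
          reorder  price
category                
books          66    282
elec           31     78
food          196    309
garden         18    143
tools         235    570
toys          168    192
add column price_plus_4 = t['price'] + 4:
          reorder  price  price_plus_4
category                              
books          66    282           286
elec           31     78            82
food          196    309           313
garden         18    143           147
tools         235    570           574
toys          168    192           196
Finally, value at row 'toys', column 'price_plus_4' = 196.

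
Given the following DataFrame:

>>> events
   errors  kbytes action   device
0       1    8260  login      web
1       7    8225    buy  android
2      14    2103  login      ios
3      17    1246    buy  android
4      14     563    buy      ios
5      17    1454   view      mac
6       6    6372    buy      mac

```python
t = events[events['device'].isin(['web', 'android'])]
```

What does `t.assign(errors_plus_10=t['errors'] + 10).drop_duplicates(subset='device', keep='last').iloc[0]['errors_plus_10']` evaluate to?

filter rows where device in ['web', 'android']:
   errors  kbytes action   device
0       1    8260  login      web
1       7    8225    buy  android
3      17    1246    buy  android
add column errors_plus_10 = t['errors'] + 10:
   errors  kbytes action   device  errors_plus_10
0       1    8260  login      web              11
1       7    8225    buy  android              17
3      17    1246    buy  android              27
drop duplicate device (keep=last):
   errors  kbytes action   device  errors_plus_10
0       1    8260  login      web              11
3      17    1246    buy  android              27

11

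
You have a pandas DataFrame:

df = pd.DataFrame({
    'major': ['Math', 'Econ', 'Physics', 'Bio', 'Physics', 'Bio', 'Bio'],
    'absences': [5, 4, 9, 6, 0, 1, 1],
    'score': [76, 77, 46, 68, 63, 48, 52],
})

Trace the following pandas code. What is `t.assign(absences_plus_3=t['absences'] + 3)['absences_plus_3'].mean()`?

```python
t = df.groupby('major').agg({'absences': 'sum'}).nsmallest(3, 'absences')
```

group by major, sum of absences:
         absences
major            
Bio             8
Econ            4
Math            5
Physics         9
take 3 rows with smallest absences:
       absences
major          
Econ          4
Math          5
Bio           8
add column absences_plus_3 = t['absences'] + 3:
       absences  absences_plus_3
major                           
Econ          4                7
Math          5                8
Bio           8               11
Taking the mean of column 'absences_plus_3' gives 8.66666666667.

8.66666666667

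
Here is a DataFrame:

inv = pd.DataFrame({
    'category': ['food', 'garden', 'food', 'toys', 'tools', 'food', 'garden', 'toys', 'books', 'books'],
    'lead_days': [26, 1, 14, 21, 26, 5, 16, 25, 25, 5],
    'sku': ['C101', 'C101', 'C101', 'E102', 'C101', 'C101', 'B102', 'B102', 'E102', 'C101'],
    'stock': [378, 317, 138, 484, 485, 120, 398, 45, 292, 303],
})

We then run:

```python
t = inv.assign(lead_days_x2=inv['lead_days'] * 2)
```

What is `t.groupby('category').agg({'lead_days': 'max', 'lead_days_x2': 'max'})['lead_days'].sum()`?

118

add column lead_days_x2 = inv['lead_days'] * 2:
  category  lead_days   sku  stock  lead_days_x2
0     food         26  C101    378            52
1   garden          1  C101    317             2
2     food         14  C101    138            28
3     toys         21  E102    484            42
4    tools         26  C101    485            52
5     food          5  C101    120            10
6   garden         16  B102    398            32
7     toys         25  B102     45            50
8    books         25  E102    292            50
9    books          5  C101    303            10
group by category: max(lead_days), max(lead_days_x2):
          lead_days  lead_days_x2
category                         
books            25            50
food             26            52
garden           16            32
tools            26            52
toys             25            50
Reading off the sum of column 'lead_days', we get 118.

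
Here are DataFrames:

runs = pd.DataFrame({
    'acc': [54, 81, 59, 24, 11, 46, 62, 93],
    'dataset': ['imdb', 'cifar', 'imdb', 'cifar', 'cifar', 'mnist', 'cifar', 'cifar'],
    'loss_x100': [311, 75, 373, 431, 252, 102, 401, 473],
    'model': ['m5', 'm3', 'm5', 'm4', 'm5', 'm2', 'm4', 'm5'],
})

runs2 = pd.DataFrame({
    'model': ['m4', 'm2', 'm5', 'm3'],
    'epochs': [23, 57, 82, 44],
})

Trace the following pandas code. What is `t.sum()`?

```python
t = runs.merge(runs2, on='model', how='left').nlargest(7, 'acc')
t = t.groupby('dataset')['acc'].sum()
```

419

merge on 'model' (how='left') → 8 rows:
   acc dataset  loss_x100 model  epochs
0   54    imdb        311    m5      82
1   81   cifar         75    m3      44
2   59    imdb        373    m5      82
3   24   cifar        431    m4      23
4   11   cifar        252    m5      82
5   46   mnist        102    m2      57
6   62   cifar        401    m4      23
7   93   cifar        473    m5      82
take 7 rows with largest acc:
   acc dataset  loss_x100 model  epochs
7   93   cifar        473    m5      82
1   81   cifar         75    m3      44
6   62   cifar        401    m4      23
2   59    imdb        373    m5      82
0   54    imdb        311    m5      82
5   46   mnist        102    m2      57
3   24   cifar        431    m4      23
group by dataset, sum of acc:
dataset
cifar    260
imdb     113
mnist     46
Name: acc, dtype: int64
sum of the resulting series → 419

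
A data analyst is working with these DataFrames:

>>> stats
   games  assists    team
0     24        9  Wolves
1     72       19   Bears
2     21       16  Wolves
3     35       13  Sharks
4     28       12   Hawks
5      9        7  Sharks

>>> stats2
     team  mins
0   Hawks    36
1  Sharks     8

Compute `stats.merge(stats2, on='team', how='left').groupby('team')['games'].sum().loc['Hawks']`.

merge on 'team' (how='left') → 6 rows:
   games  assists    team  mins
0     24        9  Wolves   NaN
1     72       19   Bears   NaN
2     21       16  Wolves   NaN
3     35       13  Sharks   8.0
4     28       12   Hawks  36.0
5      9        7  Sharks   8.0
group by team, sum of games:
team
Bears     72
Hawks     28
Sharks    44
Wolves    45
Name: games, dtype: int64
So loc['Hawks'] = 28.

28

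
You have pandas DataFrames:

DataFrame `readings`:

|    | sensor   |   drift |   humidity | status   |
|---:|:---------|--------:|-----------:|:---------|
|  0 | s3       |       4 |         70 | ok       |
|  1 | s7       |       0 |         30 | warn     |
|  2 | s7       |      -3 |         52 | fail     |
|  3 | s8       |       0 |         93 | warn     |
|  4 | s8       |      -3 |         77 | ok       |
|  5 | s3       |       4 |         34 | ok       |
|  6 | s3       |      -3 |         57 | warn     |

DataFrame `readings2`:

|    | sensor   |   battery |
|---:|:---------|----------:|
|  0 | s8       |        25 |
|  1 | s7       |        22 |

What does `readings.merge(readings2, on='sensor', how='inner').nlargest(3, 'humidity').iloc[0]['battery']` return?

25

merge on 'sensor' (how='inner') → 4 rows:
  sensor  drift  humidity status  battery
0     s7      0        30   warn       22
1     s7     -3        52   fail       22
2     s8      0        93   warn       25
3     s8     -3        77     ok       25
take 3 rows with largest humidity:
  sensor  drift  humidity status  battery
2     s8      0        93   warn       25
3     s8     -3        77     ok       25
1     s7     -3        52   fail       22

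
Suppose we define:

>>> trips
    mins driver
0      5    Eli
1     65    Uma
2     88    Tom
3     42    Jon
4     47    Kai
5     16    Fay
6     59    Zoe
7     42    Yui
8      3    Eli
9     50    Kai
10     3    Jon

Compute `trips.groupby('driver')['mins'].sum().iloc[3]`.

97

group by driver, sum of mins:
driver
Eli     8
Fay    16
Jon    45
Kai    97
Tom    88
Uma    65
Yui    42
Zoe    59
Name: mins, dtype: int64
Then the value at position 3: 97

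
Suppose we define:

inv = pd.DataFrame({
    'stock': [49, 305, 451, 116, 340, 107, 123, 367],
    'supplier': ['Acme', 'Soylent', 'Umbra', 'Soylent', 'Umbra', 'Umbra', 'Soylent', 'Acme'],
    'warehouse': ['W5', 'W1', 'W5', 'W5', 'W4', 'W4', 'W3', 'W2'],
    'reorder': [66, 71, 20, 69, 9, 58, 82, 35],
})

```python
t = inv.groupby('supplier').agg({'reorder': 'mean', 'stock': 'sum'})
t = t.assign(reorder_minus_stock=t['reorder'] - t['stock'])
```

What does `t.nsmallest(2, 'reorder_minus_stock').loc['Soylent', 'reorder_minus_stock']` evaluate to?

group by supplier: mean(reorder), sum(stock):
          reorder  stock
supplier                
Acme         50.5    416
Soylent      74.0    544
Umbra        29.0    898
add column reorder_minus_stock = t['reorder'] - t['stock']:
          reorder  stock  reorder_minus_stock
supplier                                     
Acme         50.5    416               -365.5
Soylent      74.0    544               -470.0
Umbra        29.0    898               -869.0
take 2 rows with smallest reorder_minus_stock:
          reorder  stock  reorder_minus_stock
supplier                                     
Umbra        29.0    898               -869.0
Soylent      74.0    544               -470.0
Hence -470.0.

-470.0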